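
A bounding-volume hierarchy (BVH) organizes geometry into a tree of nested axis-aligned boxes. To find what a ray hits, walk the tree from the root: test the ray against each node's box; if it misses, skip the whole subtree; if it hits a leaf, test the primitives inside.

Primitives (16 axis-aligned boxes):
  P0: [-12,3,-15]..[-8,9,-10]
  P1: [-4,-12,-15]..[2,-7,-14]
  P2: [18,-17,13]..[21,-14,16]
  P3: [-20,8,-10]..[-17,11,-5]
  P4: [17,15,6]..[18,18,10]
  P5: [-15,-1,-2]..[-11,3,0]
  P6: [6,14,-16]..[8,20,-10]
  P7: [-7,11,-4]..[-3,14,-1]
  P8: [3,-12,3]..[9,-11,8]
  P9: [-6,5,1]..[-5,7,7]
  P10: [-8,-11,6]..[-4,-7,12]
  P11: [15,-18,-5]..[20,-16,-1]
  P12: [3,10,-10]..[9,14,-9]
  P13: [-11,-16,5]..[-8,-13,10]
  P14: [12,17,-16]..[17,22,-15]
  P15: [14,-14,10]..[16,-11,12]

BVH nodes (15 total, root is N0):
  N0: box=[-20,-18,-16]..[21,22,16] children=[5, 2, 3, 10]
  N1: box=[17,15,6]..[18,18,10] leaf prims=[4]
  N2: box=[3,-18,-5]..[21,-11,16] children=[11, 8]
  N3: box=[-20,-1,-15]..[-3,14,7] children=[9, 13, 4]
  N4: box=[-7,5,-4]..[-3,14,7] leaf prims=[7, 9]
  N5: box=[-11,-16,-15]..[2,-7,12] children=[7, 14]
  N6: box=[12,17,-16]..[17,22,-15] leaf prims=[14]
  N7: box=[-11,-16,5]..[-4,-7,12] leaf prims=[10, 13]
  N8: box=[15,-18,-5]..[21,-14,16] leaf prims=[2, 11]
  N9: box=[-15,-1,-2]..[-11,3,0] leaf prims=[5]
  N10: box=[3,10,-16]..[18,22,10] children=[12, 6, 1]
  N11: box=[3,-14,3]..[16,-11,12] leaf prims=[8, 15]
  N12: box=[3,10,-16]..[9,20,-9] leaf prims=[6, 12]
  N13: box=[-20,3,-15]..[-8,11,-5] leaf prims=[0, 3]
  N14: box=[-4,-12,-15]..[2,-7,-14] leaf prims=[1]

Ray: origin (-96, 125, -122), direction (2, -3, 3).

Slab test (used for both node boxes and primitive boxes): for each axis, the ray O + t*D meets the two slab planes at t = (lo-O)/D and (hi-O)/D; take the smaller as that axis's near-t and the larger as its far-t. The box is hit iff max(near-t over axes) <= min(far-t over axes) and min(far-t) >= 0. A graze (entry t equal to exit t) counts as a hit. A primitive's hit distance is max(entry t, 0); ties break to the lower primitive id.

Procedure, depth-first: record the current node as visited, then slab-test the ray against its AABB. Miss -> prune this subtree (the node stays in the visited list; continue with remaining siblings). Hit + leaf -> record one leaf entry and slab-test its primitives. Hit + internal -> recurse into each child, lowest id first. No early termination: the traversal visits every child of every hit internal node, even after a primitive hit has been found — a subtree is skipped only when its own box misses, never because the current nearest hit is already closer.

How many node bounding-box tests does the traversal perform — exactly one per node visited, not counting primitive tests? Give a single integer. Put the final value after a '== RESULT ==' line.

Walk:
N0 x:[38,117/2] y:[103/3,143/3] z:[106/3,46] -> hit [38,46], descend [2, 3, 5, 10]
  N2 x:[99/2,117/2] y:[136/3,143/3] z:[39,46] -> miss, prune
  N3 x:[38,93/2] y:[37,42] z:[107/3,43] -> hit [38,42], descend [4, 9, 13]
    N4 x:[89/2,93/2] y:[37,40] z:[118/3,43] -> miss, prune
    N9 x:[81/2,85/2] y:[122/3,42] z:[40,122/3] -> hit [122/3,122/3] leaf, test {P5@t=122/3}
    N13 x:[38,44] y:[38,122/3] z:[107/3,39] -> hit [38,39] leaf, test {P0(miss), P3@t=38}
  N5 x:[85/2,49] y:[44,47] z:[107/3,134/3] -> hit [44,134/3], descend [7, 14]
    N7 x:[85/2,46] y:[44,47] z:[127/3,134/3] -> hit [44,134/3] leaf, test {P10@t=44, P13(miss)}
    N14 x:[46,49] y:[44,137/3] z:[107/3,36] -> miss, prune
  N10 x:[99/2,57] y:[103/3,115/3] z:[106/3,44] -> miss, prune

10 AABB tests over nodes [0, 2, 3, 4, 9, 13, 5, 7, 14, 10]; 3 leaves entered; closest P3.

== RESULT ==
10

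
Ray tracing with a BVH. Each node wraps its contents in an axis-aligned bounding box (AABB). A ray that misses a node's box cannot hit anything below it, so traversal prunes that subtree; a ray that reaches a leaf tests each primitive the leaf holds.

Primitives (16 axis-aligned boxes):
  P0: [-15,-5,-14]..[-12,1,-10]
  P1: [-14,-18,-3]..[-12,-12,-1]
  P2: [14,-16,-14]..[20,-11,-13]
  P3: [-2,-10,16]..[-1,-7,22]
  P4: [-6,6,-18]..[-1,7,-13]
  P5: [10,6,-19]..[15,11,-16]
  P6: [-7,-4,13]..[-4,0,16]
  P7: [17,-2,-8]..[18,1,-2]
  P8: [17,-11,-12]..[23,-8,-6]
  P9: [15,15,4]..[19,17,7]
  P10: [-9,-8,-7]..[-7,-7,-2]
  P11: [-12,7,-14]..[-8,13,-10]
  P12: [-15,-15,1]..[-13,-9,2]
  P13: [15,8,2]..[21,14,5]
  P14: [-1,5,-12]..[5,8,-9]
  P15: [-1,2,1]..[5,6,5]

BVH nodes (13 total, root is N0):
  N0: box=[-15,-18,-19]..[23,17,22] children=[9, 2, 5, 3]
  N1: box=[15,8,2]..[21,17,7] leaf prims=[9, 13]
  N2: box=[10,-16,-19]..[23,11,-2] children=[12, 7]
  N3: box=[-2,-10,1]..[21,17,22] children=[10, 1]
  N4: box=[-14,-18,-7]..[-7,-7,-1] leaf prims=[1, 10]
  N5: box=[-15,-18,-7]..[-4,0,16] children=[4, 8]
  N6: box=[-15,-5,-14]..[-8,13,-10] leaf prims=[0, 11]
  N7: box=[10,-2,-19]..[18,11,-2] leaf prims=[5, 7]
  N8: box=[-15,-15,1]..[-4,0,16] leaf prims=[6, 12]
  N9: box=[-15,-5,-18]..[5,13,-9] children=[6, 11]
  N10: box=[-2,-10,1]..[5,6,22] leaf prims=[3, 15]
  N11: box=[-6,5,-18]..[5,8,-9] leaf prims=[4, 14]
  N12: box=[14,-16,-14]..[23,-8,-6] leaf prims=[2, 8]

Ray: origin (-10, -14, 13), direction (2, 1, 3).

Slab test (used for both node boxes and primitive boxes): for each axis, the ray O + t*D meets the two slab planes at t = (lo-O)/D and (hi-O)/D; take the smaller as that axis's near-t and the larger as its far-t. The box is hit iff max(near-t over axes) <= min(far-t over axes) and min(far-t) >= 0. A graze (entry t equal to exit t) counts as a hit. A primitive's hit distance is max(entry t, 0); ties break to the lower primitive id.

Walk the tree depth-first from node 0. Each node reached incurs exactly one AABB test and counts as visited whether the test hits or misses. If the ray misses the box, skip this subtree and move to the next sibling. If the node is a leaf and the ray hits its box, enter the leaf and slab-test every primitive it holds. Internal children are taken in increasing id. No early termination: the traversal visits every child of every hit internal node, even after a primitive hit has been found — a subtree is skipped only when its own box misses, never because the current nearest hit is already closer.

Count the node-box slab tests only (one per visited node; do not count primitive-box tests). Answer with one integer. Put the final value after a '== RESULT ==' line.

Walk:
N0 x:[-5/2,33/2] y:[-4,31] z:[-32/3,3] -> hit [-5/2,3], descend [2, 3, 5, 9]
  N2 x:[10,33/2] y:[-2,25] z:[-32/3,-5] -> miss, prune
  N3 x:[4,31/2] y:[4,31] z:[-4,3] -> miss, prune
  N5 x:[-5/2,3] y:[-4,14] z:[-20/3,1] -> hit [-5/2,1], descend [4, 8]
    N4 x:[-2,3/2] y:[-4,7] z:[-20/3,-14/3] -> miss, prune
    N8 x:[-5/2,3] y:[-1,14] z:[-4,1] -> hit [-1,1] leaf, test {P6(miss), P12(miss)}
  N9 x:[-5/2,15/2] y:[9,27] z:[-31/3,-22/3] -> miss, prune

Summary -> nodes [0, 2, 3, 5, 4, 8, 9]; box-tests=7; leaf-entries=1; first=miss

== RESULT ==
7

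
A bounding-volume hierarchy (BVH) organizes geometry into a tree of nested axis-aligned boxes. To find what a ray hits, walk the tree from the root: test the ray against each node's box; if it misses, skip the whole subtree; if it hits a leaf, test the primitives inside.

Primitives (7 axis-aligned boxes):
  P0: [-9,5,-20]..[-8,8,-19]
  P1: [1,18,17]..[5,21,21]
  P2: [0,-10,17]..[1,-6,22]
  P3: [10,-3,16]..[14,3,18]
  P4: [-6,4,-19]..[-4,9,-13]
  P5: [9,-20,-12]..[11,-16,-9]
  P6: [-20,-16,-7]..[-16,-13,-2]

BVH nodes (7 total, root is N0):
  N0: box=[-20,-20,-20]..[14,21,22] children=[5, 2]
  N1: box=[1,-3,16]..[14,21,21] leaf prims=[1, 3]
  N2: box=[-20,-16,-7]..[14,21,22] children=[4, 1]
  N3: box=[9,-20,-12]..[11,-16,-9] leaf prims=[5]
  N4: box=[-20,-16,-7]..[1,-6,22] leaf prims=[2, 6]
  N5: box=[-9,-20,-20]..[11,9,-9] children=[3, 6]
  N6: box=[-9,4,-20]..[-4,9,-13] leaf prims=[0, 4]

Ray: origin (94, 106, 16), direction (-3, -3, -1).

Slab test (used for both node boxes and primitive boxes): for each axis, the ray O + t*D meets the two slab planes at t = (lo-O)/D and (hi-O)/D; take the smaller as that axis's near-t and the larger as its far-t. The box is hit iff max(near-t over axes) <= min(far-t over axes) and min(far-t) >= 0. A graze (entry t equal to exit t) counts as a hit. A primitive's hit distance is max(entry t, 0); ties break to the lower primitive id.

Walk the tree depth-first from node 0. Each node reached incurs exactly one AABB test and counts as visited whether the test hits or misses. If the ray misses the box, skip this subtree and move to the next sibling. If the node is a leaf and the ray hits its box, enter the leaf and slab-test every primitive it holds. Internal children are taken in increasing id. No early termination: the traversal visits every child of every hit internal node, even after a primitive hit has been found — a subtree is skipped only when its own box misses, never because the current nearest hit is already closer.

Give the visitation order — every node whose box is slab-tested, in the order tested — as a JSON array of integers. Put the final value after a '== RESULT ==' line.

Trace the traversal:
N0 x:[80/3,38] y:[85/3,42] z:[-6,36] -> hit [85/3,36], descend [2, 5]
  N2 x:[80/3,38] y:[85/3,122/3] z:[-6,23] -> miss, prune
  N5 x:[83/3,103/3] y:[97/3,42] z:[25,36] -> hit [97/3,103/3], descend [3, 6]
    N3 x:[83/3,85/3] y:[122/3,42] z:[25,28] -> miss, prune
    N6 x:[98/3,103/3] y:[97/3,34] z:[29,36] -> hit [98/3,34] leaf, test {P0(miss), P4@t=98/3}

5 AABB tests over nodes [0, 2, 5, 3, 6]; 1 leaf entered; closest P4.

== RESULT ==
[0, 2, 5, 3, 6]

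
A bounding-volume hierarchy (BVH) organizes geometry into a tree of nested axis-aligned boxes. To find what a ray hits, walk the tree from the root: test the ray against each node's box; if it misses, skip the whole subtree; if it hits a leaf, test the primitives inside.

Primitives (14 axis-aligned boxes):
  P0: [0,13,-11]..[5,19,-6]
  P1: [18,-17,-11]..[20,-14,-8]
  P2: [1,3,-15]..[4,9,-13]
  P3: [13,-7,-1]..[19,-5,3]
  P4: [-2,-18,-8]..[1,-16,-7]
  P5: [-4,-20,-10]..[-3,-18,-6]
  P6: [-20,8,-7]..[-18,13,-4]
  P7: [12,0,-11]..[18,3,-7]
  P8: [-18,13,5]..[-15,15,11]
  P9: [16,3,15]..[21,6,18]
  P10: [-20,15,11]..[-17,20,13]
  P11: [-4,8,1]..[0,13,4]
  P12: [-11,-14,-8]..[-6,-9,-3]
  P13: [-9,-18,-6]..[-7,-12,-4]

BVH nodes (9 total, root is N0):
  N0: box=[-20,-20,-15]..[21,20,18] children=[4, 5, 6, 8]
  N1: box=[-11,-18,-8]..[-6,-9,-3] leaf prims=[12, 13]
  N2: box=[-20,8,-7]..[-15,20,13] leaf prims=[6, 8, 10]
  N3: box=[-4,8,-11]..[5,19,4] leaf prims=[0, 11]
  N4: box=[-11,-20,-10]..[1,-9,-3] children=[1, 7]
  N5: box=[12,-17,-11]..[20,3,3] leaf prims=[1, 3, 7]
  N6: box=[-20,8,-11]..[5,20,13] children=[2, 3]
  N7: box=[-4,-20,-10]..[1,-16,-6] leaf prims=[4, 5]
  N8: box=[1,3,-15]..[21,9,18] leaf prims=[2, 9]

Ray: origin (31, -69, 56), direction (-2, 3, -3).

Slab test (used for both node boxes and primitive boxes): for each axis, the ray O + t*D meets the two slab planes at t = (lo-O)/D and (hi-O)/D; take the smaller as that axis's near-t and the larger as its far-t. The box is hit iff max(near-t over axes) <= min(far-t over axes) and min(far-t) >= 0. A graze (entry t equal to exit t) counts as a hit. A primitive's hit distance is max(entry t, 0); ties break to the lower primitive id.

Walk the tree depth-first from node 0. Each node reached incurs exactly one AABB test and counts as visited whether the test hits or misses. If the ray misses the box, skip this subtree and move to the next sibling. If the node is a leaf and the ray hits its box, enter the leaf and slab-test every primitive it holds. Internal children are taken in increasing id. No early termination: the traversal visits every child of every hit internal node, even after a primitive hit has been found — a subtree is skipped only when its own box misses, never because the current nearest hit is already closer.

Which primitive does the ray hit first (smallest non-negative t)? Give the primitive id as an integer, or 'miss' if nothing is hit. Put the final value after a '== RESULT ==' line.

Trace the traversal:
N0 x:[5,51/2] y:[49/3,89/3] z:[38/3,71/3] -> hit [49/3,71/3], descend [4, 5, 6, 8]
  N4 x:[15,21] y:[49/3,20] z:[59/3,22] -> hit [59/3,20], descend [1, 7]
    N1 x:[37/2,21] y:[17,20] z:[59/3,64/3] -> hit [59/3,20] leaf, test {P12@t=59/3, P13(miss)}
    N7 x:[15,35/2] y:[49/3,53/3] z:[62/3,22] -> miss, prune
  N5 x:[11/2,19/2] y:[52/3,24] z:[53/3,67/3] -> miss, prune
  N6 x:[13,51/2] y:[77/3,89/3] z:[43/3,67/3] -> miss, prune
  N8 x:[5,15] y:[24,26] z:[38/3,71/3] -> miss, prune

order=[0, 4, 1, 7, 5, 6, 8]  |boxes|=7  |leaves|=1  hit=P12

== RESULT ==
12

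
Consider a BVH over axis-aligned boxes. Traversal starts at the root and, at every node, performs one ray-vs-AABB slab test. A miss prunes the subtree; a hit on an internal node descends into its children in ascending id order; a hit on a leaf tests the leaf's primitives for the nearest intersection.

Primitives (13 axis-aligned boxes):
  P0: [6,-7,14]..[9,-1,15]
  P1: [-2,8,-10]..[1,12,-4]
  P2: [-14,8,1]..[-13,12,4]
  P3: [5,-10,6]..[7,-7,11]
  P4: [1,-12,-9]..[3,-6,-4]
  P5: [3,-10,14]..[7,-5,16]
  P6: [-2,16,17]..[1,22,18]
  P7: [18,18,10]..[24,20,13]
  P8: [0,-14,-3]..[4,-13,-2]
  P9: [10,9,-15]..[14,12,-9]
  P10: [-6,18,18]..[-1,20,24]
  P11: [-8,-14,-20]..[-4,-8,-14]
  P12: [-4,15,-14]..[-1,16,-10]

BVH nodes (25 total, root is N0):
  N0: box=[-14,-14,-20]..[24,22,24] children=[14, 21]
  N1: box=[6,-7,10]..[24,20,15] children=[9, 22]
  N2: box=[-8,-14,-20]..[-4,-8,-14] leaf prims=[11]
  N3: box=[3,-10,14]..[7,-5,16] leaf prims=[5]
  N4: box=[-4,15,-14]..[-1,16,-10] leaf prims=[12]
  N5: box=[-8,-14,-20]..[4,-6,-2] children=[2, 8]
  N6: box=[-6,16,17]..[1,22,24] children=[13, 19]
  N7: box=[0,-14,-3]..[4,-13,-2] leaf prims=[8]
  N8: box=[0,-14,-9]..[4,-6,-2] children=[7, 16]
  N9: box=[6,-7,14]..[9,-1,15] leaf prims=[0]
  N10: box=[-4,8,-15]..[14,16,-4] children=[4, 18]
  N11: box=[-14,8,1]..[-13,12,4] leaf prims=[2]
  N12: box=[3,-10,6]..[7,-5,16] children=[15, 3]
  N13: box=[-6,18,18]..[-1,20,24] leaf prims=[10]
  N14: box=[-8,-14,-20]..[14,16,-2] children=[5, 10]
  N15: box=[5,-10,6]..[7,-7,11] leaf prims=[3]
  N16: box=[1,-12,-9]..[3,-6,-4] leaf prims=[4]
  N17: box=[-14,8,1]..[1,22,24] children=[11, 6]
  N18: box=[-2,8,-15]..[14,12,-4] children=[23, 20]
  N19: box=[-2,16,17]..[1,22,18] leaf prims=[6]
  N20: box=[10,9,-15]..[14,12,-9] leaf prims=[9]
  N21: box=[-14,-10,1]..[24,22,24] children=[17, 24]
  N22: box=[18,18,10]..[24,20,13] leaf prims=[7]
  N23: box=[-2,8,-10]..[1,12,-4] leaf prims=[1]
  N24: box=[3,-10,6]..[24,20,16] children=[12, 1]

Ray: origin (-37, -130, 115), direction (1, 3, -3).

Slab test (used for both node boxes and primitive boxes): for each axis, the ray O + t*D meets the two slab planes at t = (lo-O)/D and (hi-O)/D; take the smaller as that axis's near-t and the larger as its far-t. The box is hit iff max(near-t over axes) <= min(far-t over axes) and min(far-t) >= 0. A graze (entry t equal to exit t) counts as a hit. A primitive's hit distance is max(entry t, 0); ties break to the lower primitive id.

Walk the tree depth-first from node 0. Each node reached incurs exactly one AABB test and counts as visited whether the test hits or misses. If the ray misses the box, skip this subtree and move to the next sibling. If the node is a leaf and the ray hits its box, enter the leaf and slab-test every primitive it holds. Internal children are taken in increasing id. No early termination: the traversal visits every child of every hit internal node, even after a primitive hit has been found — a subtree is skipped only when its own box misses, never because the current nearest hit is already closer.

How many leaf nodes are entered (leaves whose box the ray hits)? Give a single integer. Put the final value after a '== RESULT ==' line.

Traverse from the root:
N0 x:[23,61] y:[116/3,152/3] z:[91/3,45] -> hit [116/3,45], descend [14, 21]
  N14 x:[29,51] y:[116/3,146/3] z:[39,45] -> hit [39,45], descend [5, 10]
    N5 x:[29,41] y:[116/3,124/3] z:[39,45] -> hit [39,41], descend [2, 8]
      N2 x:[29,33] y:[116/3,122/3] z:[43,45] -> miss, prune
      N8 x:[37,41] y:[116/3,124/3] z:[39,124/3] -> hit [39,41], descend [7, 16]
        N7 x:[37,41] y:[116/3,39] z:[39,118/3] -> hit [39,39] leaf, test {P8@t=39}
        N16 x:[38,40] y:[118/3,124/3] z:[119/3,124/3] -> hit [119/3,40] leaf, test {P4@t=119/3}
    N10 x:[33,51] y:[46,146/3] z:[119/3,130/3] -> miss, prune
  N21 x:[23,61] y:[40,152/3] z:[91/3,38] -> miss, prune

order=[0, 14, 5, 2, 8, 7, 16, 10, 21]  |boxes|=9  |leaves|=2  hit=P8

== RESULT ==
2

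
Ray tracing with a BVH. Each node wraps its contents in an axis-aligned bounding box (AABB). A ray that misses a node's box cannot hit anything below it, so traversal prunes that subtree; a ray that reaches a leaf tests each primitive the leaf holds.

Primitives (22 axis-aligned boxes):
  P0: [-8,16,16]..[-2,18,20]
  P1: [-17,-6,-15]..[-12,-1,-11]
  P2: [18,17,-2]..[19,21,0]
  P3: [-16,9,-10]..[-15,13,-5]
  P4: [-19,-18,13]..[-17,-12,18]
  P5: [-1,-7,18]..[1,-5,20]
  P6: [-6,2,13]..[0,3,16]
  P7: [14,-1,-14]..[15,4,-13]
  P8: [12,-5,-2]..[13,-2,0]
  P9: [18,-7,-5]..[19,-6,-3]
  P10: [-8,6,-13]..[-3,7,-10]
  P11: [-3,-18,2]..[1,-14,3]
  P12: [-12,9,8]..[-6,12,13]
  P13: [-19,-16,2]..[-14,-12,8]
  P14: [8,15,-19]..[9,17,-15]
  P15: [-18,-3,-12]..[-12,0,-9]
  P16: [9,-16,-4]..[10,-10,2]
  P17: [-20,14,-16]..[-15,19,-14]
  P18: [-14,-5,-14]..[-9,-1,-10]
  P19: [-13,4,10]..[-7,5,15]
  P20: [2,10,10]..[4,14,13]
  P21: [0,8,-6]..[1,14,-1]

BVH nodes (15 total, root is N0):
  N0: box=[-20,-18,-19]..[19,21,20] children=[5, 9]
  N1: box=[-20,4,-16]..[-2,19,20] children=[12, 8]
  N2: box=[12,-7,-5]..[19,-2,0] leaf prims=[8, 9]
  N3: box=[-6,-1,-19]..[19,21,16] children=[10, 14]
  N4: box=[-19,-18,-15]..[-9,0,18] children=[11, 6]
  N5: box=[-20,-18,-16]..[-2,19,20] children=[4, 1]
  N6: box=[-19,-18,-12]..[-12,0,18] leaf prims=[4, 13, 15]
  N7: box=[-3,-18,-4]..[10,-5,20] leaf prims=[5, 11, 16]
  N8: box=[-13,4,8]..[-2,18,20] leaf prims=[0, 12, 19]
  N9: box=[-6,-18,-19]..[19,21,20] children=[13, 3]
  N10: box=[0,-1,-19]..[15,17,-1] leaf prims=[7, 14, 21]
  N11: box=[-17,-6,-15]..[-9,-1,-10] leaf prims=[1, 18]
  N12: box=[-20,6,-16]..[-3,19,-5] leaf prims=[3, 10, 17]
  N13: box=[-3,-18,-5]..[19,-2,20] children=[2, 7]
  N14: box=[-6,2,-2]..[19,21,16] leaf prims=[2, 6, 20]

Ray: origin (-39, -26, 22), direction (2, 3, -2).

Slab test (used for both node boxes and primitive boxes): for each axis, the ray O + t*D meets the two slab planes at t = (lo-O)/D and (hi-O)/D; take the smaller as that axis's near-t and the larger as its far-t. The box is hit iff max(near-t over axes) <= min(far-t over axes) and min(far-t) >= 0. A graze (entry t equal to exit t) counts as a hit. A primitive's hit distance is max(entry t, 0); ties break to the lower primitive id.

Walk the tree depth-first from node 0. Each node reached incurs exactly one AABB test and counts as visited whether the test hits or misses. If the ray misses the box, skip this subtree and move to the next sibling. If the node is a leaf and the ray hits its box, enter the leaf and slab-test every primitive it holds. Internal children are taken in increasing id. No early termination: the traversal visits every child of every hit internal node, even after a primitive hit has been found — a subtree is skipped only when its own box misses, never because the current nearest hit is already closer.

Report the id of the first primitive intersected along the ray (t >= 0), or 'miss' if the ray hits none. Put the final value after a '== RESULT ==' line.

Trace the traversal:
N0 x:[19/2,29] y:[8/3,47/3] z:[1,41/2] -> hit [19/2,47/3], descend [5, 9]
  N5 x:[19/2,37/2] y:[8/3,15] z:[1,19] -> hit [19/2,15], descend [1, 4]
    N1 x:[19/2,37/2] y:[10,15] z:[1,19] -> hit [10,15], descend [8, 12]
      N8 x:[13,37/2] y:[10,44/3] z:[1,7] -> miss, prune
      N12 x:[19/2,18] y:[32/3,15] z:[27/2,19] -> hit [27/2,15] leaf, test {P3(miss), P10(miss), P17(miss)}
    N4 x:[10,15] y:[8/3,26/3] z:[2,37/2] -> miss, prune
  N9 x:[33/2,29] y:[8/3,47/3] z:[1,41/2] -> miss, prune

Summary -> nodes [0, 5, 1, 8, 12, 4, 9]; box-tests=7; leaf-entries=1; first=miss

== RESULT ==
miss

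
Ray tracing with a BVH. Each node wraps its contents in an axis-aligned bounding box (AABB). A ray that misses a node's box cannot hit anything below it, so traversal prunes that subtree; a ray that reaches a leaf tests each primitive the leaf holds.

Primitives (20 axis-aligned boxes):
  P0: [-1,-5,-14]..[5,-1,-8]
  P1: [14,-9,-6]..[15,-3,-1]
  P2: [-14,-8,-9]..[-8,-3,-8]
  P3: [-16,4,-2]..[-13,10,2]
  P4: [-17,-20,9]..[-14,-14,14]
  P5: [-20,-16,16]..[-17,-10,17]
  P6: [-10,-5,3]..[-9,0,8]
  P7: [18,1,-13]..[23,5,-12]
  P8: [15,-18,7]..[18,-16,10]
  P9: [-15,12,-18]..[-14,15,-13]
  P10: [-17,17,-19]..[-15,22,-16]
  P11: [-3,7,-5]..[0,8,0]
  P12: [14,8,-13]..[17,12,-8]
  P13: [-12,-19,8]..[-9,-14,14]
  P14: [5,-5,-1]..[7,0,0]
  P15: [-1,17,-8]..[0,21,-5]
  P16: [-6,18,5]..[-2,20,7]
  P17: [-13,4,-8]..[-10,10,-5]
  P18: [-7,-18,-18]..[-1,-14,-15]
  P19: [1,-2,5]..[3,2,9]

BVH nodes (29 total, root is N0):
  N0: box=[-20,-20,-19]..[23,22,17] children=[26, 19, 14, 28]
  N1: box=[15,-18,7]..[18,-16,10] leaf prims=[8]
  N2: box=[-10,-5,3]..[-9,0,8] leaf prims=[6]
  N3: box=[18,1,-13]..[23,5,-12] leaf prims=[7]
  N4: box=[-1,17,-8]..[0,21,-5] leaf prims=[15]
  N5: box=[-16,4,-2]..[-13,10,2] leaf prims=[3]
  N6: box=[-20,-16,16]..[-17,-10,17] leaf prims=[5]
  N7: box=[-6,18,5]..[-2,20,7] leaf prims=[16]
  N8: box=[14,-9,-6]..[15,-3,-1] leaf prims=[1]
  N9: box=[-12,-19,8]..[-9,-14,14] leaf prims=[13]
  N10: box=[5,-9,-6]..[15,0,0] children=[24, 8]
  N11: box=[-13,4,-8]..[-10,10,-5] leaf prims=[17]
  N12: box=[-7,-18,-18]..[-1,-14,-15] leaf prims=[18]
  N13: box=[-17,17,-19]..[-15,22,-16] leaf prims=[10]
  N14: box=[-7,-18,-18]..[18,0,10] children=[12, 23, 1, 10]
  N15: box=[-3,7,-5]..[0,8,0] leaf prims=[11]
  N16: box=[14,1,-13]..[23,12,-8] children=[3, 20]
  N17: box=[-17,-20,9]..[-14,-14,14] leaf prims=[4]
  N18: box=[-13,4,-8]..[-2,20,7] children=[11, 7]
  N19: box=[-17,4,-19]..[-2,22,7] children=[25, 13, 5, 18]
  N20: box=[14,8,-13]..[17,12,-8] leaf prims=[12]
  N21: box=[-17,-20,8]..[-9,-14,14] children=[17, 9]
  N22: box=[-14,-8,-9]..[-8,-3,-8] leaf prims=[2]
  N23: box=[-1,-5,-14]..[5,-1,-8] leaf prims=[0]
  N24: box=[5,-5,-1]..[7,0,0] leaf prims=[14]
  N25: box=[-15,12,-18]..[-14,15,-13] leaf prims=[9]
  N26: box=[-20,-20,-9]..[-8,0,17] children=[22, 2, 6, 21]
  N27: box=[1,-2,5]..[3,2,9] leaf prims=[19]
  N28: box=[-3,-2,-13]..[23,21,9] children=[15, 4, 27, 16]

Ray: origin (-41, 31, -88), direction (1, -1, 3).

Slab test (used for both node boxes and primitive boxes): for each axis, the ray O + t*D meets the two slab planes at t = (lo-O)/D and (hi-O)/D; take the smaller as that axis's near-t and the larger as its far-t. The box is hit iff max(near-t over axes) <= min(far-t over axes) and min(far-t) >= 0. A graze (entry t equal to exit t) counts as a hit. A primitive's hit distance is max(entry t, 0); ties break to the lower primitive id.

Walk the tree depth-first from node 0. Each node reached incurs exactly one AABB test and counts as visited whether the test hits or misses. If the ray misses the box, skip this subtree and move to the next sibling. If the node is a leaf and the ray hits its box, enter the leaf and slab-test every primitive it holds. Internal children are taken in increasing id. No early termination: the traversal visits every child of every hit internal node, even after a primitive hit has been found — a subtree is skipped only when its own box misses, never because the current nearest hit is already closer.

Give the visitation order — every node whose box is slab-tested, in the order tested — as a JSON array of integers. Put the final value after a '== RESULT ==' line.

Trace the traversal:
N0 x:[21,64] y:[9,51] z:[23,35] -> hit [23,35], descend [14, 19, 26, 28]
  N14 x:[34,59] y:[31,49] z:[70/3,98/3] -> miss, prune
  N19 x:[24,39] y:[9,27] z:[23,95/3] -> hit [24,27], descend [5, 13, 18, 25]
    N5 x:[25,28] y:[21,27] z:[86/3,30] -> miss, prune
    N13 x:[24,26] y:[9,14] z:[23,24] -> miss, prune
    N18 x:[28,39] y:[11,27] z:[80/3,95/3] -> miss, prune
    N25 x:[26,27] y:[16,19] z:[70/3,25] -> miss, prune
  N26 x:[21,33] y:[31,51] z:[79/3,35] -> hit [31,33], descend [2, 6, 21, 22]
    N2 x:[31,32] y:[31,36] z:[91/3,32] -> hit [31,32] leaf, test {P6@t=31}
    N6 x:[21,24] y:[41,47] z:[104/3,35] -> miss, prune
    N21 x:[24,32] y:[45,51] z:[32,34] -> miss, prune
    N22 x:[27,33] y:[34,39] z:[79/3,80/3] -> miss, prune
  N28 x:[38,64] y:[10,33] z:[25,97/3] -> miss, prune

13 AABB tests over nodes [0, 14, 19, 5, 13, 18, 25, 26, 2, 6, 21, 22, 28]; 1 leaf entered; closest P6.

== RESULT ==
[0, 14, 19, 5, 13, 18, 25, 26, 2, 6, 21, 22, 28]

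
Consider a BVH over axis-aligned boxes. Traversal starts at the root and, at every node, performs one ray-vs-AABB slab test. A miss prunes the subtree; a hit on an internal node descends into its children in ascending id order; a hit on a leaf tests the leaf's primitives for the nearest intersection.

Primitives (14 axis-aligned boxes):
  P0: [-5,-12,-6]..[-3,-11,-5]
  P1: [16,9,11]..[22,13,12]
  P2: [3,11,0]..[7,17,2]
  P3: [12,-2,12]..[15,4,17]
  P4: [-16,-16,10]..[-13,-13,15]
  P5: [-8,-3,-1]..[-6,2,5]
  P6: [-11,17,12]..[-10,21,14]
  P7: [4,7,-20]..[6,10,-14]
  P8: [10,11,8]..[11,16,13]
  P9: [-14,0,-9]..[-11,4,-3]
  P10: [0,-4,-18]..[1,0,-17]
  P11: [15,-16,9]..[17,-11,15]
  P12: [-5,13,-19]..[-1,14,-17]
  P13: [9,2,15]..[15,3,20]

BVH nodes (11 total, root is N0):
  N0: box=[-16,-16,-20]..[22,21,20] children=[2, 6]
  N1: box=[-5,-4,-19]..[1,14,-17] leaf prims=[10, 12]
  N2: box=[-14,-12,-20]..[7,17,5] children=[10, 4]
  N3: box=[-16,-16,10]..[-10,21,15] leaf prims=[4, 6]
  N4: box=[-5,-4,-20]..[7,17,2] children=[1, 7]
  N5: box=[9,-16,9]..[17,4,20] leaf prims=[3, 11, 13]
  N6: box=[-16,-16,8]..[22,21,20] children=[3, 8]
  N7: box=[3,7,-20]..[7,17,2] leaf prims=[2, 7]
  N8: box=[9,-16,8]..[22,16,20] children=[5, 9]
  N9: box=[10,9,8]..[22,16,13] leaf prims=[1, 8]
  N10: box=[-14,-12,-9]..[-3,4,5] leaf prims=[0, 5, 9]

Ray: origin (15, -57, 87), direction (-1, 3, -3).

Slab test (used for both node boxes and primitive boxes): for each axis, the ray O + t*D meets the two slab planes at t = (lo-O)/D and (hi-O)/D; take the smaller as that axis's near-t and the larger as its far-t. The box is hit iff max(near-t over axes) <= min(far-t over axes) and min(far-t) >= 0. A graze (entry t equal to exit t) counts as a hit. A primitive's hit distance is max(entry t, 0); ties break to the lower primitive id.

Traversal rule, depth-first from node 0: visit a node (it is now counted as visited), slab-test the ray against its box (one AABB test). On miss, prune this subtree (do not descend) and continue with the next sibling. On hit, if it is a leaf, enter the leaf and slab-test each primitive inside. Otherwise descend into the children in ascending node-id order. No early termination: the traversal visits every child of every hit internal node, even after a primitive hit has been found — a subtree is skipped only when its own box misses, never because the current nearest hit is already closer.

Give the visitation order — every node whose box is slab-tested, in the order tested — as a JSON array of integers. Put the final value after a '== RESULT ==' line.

Traverse from the root:
N0 x:[-7,31] y:[41/3,26] z:[67/3,107/3] -> hit [67/3,26], descend [2, 6]
  N2 x:[8,29] y:[15,74/3] z:[82/3,107/3] -> miss, prune
  N6 x:[-7,31] y:[41/3,26] z:[67/3,79/3] -> hit [67/3,26], descend [3, 8]
    N3 x:[25,31] y:[41/3,26] z:[24,77/3] -> hit [25,77/3] leaf, test {P4(miss), P6@t=25}
    N8 x:[-7,6] y:[41/3,73/3] z:[67/3,79/3] -> miss, prune

Summary -> nodes [0, 2, 6, 3, 8]; box-tests=5; leaf-entries=1; first=P6

== RESULT ==
[0, 2, 6, 3, 8]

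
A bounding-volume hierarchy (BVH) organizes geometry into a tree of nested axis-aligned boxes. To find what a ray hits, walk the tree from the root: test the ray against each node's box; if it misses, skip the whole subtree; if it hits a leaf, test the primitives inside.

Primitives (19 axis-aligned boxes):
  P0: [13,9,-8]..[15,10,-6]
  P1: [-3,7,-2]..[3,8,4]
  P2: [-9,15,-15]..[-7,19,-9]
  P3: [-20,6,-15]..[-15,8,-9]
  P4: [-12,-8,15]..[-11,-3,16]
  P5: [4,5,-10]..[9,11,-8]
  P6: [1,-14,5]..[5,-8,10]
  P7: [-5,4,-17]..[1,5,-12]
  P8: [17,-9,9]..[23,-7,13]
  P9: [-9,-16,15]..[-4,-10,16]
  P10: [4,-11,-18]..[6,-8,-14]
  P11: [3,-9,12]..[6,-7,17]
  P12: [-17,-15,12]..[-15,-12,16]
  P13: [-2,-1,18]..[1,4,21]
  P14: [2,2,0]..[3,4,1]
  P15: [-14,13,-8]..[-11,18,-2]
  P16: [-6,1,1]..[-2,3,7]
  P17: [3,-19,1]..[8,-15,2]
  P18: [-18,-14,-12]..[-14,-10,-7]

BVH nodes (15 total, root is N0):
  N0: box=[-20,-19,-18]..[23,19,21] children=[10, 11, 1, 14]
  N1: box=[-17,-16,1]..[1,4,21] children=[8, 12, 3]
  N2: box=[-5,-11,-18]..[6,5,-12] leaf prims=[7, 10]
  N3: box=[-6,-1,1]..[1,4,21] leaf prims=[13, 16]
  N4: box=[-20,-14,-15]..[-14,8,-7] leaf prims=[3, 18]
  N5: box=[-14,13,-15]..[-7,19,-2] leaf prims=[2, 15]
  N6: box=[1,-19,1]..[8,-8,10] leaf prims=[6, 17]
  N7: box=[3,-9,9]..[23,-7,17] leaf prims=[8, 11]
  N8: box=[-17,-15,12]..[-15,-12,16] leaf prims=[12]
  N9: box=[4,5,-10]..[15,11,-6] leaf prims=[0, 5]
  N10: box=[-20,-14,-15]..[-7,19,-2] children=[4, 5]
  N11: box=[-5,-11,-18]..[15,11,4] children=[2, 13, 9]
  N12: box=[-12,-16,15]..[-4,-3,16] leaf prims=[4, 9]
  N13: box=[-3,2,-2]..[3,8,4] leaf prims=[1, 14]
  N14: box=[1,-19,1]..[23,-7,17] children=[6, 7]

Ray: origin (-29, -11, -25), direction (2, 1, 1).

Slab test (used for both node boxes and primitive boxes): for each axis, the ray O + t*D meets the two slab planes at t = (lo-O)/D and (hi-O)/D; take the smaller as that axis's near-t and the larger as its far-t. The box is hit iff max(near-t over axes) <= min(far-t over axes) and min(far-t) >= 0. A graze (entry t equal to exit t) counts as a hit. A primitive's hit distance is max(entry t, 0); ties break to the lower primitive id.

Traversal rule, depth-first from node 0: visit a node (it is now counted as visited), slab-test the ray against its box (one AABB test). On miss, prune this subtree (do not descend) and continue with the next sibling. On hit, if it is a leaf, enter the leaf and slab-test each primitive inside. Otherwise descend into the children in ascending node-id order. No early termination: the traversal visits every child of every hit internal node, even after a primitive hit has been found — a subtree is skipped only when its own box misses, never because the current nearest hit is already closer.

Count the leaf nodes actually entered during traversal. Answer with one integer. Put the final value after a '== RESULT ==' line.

Walk:
N0 x:[9/2,26] y:[-8,30] z:[7,46] -> hit [7,26], descend [1, 10, 11, 14]
  N1 x:[6,15] y:[-5,15] z:[26,46] -> miss, prune
  N10 x:[9/2,11] y:[-3,30] z:[10,23] -> hit [10,11], descend [4, 5]
    N4 x:[9/2,15/2] y:[-3,19] z:[10,18] -> miss, prune
    N5 x:[15/2,11] y:[24,30] z:[10,23] -> miss, prune
  N11 x:[12,22] y:[0,22] z:[7,29] -> hit [12,22], descend [2, 9, 13]
    N2 x:[12,35/2] y:[0,16] z:[7,13] -> hit [12,13] leaf, test {P7(miss), P10(miss)}
    N9 x:[33/2,22] y:[16,22] z:[15,19] -> hit [33/2,19] leaf, test {P0(miss), P5@t=33/2}
    N13 x:[13,16] y:[13,19] z:[23,29] -> miss, prune
  N14 x:[15,26] y:[-8,4] z:[26,42] -> miss, prune

order=[0, 1, 10, 4, 5, 11, 2, 9, 13, 14]  |boxes|=10  |leaves|=2  hit=P5

== RESULT ==
2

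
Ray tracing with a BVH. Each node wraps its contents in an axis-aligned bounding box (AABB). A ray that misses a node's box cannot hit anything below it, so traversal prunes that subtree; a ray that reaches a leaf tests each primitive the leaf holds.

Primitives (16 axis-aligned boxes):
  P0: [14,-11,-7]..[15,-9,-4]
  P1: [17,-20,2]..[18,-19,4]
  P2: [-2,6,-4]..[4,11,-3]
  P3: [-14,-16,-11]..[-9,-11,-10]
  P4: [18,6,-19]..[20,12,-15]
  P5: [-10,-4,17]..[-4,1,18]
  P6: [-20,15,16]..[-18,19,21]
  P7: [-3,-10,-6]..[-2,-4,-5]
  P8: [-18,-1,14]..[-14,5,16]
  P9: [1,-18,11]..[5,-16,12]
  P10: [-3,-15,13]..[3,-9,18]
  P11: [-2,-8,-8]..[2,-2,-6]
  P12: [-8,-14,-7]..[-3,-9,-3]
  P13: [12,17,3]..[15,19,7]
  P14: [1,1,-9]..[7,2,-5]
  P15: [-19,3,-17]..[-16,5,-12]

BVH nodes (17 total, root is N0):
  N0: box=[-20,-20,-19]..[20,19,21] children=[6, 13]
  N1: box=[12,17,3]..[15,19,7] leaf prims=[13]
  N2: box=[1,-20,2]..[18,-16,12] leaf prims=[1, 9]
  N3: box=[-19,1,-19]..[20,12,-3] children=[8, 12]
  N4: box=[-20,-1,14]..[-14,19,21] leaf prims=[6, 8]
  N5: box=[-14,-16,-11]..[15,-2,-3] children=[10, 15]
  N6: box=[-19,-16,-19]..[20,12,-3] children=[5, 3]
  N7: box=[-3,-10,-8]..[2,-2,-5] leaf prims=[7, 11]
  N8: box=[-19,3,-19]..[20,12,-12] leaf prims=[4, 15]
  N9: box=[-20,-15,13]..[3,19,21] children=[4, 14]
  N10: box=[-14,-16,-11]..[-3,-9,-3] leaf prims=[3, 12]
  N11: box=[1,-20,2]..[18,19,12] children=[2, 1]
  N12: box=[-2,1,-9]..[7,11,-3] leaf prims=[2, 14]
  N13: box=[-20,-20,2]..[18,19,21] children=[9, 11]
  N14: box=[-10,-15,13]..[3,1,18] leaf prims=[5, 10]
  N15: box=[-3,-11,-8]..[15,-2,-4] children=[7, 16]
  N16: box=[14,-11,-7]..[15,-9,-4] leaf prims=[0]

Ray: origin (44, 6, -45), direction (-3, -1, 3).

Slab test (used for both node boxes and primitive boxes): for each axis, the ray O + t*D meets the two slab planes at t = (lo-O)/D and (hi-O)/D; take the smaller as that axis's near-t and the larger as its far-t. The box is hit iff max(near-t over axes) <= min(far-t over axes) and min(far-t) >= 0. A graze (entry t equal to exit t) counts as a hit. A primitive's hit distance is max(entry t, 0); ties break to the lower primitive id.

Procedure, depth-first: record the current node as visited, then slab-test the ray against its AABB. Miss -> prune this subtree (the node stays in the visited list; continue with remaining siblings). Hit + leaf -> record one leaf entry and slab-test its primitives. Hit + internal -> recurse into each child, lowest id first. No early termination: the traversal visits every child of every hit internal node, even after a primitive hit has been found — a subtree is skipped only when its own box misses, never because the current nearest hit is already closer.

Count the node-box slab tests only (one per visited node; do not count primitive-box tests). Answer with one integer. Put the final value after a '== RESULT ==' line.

Trace the traversal:
N0 x:[8,64/3] y:[-13,26] z:[26/3,22] -> hit [26/3,64/3], descend [6, 13]
  N6 x:[8,21] y:[-6,22] z:[26/3,14] -> hit [26/3,14], descend [3, 5]
    N3 x:[8,21] y:[-6,5] z:[26/3,14] -> miss, prune
    N5 x:[29/3,58/3] y:[8,22] z:[34/3,14] -> hit [34/3,14], descend [10, 15]
      N10 x:[47/3,58/3] y:[15,22] z:[34/3,14] -> miss, prune
      N15 x:[29/3,47/3] y:[8,17] z:[37/3,41/3] -> hit [37/3,41/3], descend [7, 16]
        N7 x:[14,47/3] y:[8,16] z:[37/3,40/3] -> miss, prune
        N16 x:[29/3,10] y:[15,17] z:[38/3,41/3] -> miss, prune
  N13 x:[26/3,64/3] y:[-13,26] z:[47/3,22] -> hit [47/3,64/3], descend [9, 11]
    N9 x:[41/3,64/3] y:[-13,21] z:[58/3,22] -> hit [58/3,21], descend [4, 14]
      N4 x:[58/3,64/3] y:[-13,7] z:[59/3,22] -> miss, prune
      N14 x:[41/3,18] y:[5,21] z:[58/3,21] -> miss, prune
    N11 x:[26/3,43/3] y:[-13,26] z:[47/3,19] -> miss, prune

Visited [0, 6, 3, 5, 10, 15, 7, 16, 13, 9, 4, 14, 11]. Tests: 13 box, 0 leaf. Nearest: miss.

== RESULT ==
13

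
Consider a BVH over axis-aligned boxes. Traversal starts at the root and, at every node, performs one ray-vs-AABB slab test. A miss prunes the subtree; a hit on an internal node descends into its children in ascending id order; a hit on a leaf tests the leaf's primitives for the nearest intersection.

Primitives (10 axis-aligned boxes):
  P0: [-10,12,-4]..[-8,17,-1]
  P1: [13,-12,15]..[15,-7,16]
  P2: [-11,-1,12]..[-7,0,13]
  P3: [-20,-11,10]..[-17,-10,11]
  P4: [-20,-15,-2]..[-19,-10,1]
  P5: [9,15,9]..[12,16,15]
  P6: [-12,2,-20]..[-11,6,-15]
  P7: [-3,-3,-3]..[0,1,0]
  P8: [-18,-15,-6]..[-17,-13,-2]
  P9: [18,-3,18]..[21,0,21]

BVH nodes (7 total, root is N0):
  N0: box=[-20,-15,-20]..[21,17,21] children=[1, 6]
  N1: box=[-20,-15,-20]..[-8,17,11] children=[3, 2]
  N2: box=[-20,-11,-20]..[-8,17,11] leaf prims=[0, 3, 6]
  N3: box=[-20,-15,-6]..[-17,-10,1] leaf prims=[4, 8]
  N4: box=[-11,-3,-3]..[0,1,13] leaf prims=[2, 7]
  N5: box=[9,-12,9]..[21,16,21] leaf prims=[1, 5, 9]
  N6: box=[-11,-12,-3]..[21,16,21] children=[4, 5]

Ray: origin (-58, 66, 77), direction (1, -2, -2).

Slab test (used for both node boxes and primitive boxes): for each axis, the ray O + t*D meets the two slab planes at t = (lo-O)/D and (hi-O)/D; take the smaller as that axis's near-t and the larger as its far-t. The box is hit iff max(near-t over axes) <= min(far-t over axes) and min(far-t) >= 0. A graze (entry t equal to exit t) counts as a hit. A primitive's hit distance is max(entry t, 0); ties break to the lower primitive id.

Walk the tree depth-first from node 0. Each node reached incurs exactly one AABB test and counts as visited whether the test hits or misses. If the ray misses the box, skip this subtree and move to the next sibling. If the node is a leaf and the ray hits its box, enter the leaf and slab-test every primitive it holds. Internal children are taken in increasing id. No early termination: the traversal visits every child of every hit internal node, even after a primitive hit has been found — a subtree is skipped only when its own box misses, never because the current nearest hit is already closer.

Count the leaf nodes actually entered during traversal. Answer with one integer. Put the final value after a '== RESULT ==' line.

Trace the traversal:
N0 x:[38,79] y:[49/2,81/2] z:[28,97/2] -> hit [38,81/2], descend [1, 6]
  N1 x:[38,50] y:[49/2,81/2] z:[33,97/2] -> hit [38,81/2], descend [2, 3]
    N2 x:[38,50] y:[49/2,77/2] z:[33,97/2] -> hit [38,77/2] leaf, test {P0(miss), P3(miss), P6(miss)}
    N3 x:[38,41] y:[38,81/2] z:[38,83/2] -> hit [38,81/2] leaf, test {P4@t=38, P8@t=40}
  N6 x:[47,79] y:[25,39] z:[28,40] -> miss, prune

order=[0, 1, 2, 3, 6]  |boxes|=5  |leaves|=2  hit=P4

== RESULT ==
2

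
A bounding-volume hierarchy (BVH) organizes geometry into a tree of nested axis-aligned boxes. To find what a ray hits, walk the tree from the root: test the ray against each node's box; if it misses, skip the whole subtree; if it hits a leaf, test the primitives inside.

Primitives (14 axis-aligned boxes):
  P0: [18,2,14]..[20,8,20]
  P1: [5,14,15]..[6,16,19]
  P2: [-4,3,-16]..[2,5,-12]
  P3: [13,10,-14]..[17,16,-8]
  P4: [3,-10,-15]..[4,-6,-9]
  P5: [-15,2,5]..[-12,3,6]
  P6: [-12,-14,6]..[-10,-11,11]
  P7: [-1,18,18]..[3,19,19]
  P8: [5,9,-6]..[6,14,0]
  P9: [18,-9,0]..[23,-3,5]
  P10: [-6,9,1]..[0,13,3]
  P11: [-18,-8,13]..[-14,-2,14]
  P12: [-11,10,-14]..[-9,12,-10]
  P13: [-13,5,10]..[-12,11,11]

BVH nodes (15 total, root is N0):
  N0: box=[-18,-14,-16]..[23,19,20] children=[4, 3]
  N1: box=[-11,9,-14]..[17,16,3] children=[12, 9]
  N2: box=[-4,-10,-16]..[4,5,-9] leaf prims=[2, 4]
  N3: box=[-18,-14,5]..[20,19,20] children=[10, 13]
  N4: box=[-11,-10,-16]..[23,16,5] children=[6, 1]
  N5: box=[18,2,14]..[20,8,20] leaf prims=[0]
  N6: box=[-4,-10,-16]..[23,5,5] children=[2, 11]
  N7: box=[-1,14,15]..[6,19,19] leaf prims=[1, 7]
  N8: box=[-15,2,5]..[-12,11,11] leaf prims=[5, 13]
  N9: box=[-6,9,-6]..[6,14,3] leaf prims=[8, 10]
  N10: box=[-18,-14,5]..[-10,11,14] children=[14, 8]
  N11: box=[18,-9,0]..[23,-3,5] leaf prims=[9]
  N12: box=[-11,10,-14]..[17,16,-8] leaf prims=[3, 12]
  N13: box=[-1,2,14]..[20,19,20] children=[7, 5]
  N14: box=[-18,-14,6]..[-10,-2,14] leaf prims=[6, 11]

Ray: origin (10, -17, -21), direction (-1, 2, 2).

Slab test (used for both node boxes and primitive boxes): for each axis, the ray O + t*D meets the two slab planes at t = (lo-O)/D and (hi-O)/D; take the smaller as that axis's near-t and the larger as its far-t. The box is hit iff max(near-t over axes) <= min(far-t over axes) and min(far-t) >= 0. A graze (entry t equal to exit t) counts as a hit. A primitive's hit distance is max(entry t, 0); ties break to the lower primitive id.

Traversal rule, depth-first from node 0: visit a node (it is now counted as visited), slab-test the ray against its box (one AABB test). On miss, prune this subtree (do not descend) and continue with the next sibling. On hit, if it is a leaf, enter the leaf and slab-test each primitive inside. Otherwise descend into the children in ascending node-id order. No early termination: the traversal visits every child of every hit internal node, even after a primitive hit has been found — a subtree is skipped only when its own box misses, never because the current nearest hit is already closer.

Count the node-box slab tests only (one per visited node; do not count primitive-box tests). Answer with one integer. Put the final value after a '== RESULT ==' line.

Trace the traversal:
N0 x:[-13,28] y:[3/2,18] z:[5/2,41/2] -> hit [5/2,18], descend [3, 4]
  N3 x:[-10,28] y:[3/2,18] z:[13,41/2] -> hit [13,18], descend [10, 13]
    N10 x:[20,28] y:[3/2,14] z:[13,35/2] -> miss, prune
    N13 x:[-10,11] y:[19/2,18] z:[35/2,41/2] -> miss, prune
  N4 x:[-13,21] y:[7/2,33/2] z:[5/2,13] -> hit [7/2,13], descend [1, 6]
    N1 x:[-7,21] y:[13,33/2] z:[7/2,12] -> miss, prune
    N6 x:[-13,14] y:[7/2,11] z:[5/2,13] -> hit [7/2,11], descend [2, 11]
      N2 x:[6,14] y:[7/2,11] z:[5/2,6] -> hit [6,6] leaf, test {P2(miss), P4(miss)}
      N11 x:[-13,-8] y:[4,7] z:[21/2,13] -> miss, prune

9 AABB tests over nodes [0, 3, 10, 13, 4, 1, 6, 2, 11]; 1 leaf entered; closest miss.

== RESULT ==
9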